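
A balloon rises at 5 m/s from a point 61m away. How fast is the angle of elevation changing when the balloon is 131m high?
0.014606 rad/s

tan(θ) = y/61
sec²(θ) · dθ/dt = (1/61) · dy/dt
dθ/dt = cos²(θ)/61 · 5 = 61/(61² + 131²) · 5
dθ/dt = 0.014606 rad/s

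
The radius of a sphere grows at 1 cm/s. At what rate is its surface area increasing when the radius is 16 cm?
128π cm²/s

S = 4πr²
dS/dt = dS/dr · dr/dt = 8πr · 1
At r = 16: dS/dt = 128π cm²/s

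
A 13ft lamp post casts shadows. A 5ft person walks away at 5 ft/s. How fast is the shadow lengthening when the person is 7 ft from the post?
25/8 ft/s

By similar triangles: 13/(x+s) = 5/s
Solving: s = 5x/8
ds/dt = 5/8 · dx/dt = 5/8 · 5 = 25/8 ft/s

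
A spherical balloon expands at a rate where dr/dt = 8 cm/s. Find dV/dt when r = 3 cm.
288π cm³/s

V = (4/3)πr³
dV/dt = dV/dr · dr/dt = 4πr² · 8
At r = 3: dV/dt = 288π cm³/s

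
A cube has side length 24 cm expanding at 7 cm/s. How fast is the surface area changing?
2016 cm²/s

A = 6s²
dA/dt = 12s · ds/dt = 12·24·7 = 2016 cm²/s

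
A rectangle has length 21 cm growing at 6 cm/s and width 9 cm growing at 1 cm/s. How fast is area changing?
75 cm²/s

A = lw
dA/dt = w·dl/dt + l·dw/dt = 9·6 + 21·1 = 75 cm²/s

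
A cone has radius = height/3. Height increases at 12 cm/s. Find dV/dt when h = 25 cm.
2500π/3 cm³/s

V = (1/3)π(h/3)²h = πh³/27
dV/dt = πh²/9 · 12
At h = 25: dV/dt = 2500π/3 cm³/s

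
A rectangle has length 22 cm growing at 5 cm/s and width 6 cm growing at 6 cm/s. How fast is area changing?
162 cm²/s

A = lw
dA/dt = w·dl/dt + l·dw/dt = 6·5 + 22·6 = 162 cm²/s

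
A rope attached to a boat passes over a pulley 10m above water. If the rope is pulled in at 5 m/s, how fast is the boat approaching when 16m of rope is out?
40√39/39 ≈ 6.405 m/s

rope² = x² + 10²
x = √(16² - 10²) = 2√39
dx/dt = (rope/x) · d(rope)/dt = (16/(2√39)) · (-5) = -40√39/39 m/s
The boat approaches at 40√39/39 ≈ 6.405 m/s.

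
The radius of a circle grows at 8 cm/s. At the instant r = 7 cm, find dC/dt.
16π cm/s

C = 2πr
dC/dt = 2π · dr/dt = 2π · 8 = 16π cm/s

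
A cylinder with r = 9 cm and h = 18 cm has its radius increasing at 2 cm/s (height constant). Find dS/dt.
144π cm²/s

S = 2πrh + 2πr² (lateral + bases)
dS/dt = (2πh + 4πr)·dr/dt = (2π·18 + 4π·9)·2
= 144π cm²/s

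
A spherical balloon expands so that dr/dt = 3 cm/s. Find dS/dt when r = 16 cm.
384π cm²/s

S = 4πr²
dS/dt = dS/dr · dr/dt = 8πr · 3
At r = 16: dS/dt = 384π cm²/s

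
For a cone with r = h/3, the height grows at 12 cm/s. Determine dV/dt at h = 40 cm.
6400π/3 cm³/s

V = (1/3)π(h/3)²h = πh³/27
dV/dt = πh²/9 · 12
At h = 40: dV/dt = 6400π/3 cm³/s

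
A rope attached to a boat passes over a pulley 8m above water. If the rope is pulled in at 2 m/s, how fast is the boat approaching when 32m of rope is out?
8√15/15 ≈ 2.066 m/s

rope² = x² + 8²
x = √(32² - 8²) = 8√15
dx/dt = (rope/x) · d(rope)/dt = (32/(8√15)) · (-2) = -8√15/15 m/s
The boat approaches at 8√15/15 ≈ 2.066 m/s.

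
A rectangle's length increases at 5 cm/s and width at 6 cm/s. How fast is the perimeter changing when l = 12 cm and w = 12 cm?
22 cm/s

P = 2(l + w)
dP/dt = 2(dl/dt + dw/dt) = 2(5 + 6) = 22 cm/s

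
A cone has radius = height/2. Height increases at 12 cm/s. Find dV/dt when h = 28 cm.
2352π cm³/s

V = (1/3)π(h/2)²h = πh³/12
dV/dt = πh²/4 · 12
At h = 28: dV/dt = 2352π cm³/s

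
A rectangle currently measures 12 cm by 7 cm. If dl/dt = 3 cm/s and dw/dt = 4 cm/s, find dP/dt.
14 cm/s

P = 2(l + w)
dP/dt = 2(dl/dt + dw/dt) = 2(3 + 4) = 14 cm/s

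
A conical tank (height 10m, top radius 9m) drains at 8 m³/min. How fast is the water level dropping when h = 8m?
25/(162π) ≈ 0.04912 m/min

r/h = 9/10, so r = (9/10)h
V = (1/3)πr²h = (1/3)π((9/10)h)²h = (27/100)πh³
dV/dh = (81/100)πh²
dh/dt = (dV/dt)/(dV/dh) = -8/((81/100)π·8²) = -25/(162π) m/min
The level is dropping at 25/(162π) ≈ 0.04912 m/min.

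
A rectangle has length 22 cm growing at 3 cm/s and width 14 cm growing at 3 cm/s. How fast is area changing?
108 cm²/s

A = lw
dA/dt = w·dl/dt + l·dw/dt = 14·3 + 22·3 = 108 cm²/s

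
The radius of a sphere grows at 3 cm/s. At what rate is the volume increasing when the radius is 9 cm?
972π cm³/s

V = (4/3)πr³
dV/dt = dV/dr · dr/dt = 4πr² · 3
At r = 9: dV/dt = 972π cm³/s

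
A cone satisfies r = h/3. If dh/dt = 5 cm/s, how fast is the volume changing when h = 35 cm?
6125π/9 cm³/s

V = (1/3)π(h/3)²h = πh³/27
dV/dt = πh²/9 · 5
At h = 35: dV/dt = 6125π/9 cm³/s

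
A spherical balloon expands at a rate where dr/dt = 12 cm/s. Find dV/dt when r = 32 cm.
49152π cm³/s

V = (4/3)πr³
dV/dt = dV/dr · dr/dt = 4πr² · 12
At r = 32: dV/dt = 49152π cm³/s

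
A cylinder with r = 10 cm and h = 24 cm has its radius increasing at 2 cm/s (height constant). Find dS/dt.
176π cm²/s

S = 2πrh + 2πr² (lateral + bases)
dS/dt = (2πh + 4πr)·dr/dt = (2π·24 + 4π·10)·2
= 176π cm²/s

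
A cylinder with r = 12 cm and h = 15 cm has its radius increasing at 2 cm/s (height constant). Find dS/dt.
156π cm²/s

S = 2πrh + 2πr² (lateral + bases)
dS/dt = (2πh + 4πr)·dr/dt = (2π·15 + 4π·12)·2
= 156π cm²/s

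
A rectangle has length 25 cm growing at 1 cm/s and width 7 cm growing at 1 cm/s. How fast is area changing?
32 cm²/s

A = lw
dA/dt = w·dl/dt + l·dw/dt = 7·1 + 25·1 = 32 cm²/s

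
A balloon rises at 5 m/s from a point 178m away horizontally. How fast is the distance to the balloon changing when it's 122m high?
305√11642/11642 ≈ 2.827 m/s

z² = 178² + y²
z = √(178² + 122²) = 2√11642
dz/dt = y/z · dy/dt = 122/(2√11642) · 5 = 305√11642/11642 ≈ 2.827 m/s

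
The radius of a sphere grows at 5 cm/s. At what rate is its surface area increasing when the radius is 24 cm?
960π cm²/s

S = 4πr²
dS/dt = dS/dr · dr/dt = 8πr · 5
At r = 24: dS/dt = 960π cm²/s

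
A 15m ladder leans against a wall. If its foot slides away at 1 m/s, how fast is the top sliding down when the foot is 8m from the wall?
8√161/161 ≈ 0.6305 m/s

x² + y² = 15²
2x·dx/dt + 2y·dy/dt = 0
dy/dt = -x/y · dx/dt = -8/√161 · 1 = -8√161/161 m/s
The top is descending at 8√161/161 ≈ 0.6305 m/s.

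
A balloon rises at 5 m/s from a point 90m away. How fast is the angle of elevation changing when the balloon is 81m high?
0.030694 rad/s

tan(θ) = y/90
sec²(θ) · dθ/dt = (1/90) · dy/dt
dθ/dt = cos²(θ)/90 · 5 = 90/(90² + 81²) · 5
dθ/dt = 0.030694 rad/s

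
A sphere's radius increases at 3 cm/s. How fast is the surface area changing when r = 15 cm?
360π cm²/s

S = 4πr²
dS/dt = dS/dr · dr/dt = 8πr · 3
At r = 15: dS/dt = 360π cm²/s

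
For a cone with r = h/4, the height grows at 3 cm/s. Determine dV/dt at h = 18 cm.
243π/4 cm³/s

V = (1/3)π(h/4)²h = πh³/48
dV/dt = πh²/16 · 3
At h = 18: dV/dt = 243π/4 cm³/s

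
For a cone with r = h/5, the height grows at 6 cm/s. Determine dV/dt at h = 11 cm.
726π/25 cm³/s

V = (1/3)π(h/5)²h = πh³/75
dV/dt = πh²/25 · 6
At h = 11: dV/dt = 726π/25 cm³/s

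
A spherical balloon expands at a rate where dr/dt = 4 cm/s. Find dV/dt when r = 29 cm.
13456π cm³/s

V = (4/3)πr³
dV/dt = dV/dr · dr/dt = 4πr² · 4
At r = 29: dV/dt = 13456π cm³/s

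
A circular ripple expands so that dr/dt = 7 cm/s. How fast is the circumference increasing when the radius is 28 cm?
14π cm/s

C = 2πr
dC/dt = 2π · dr/dt = 2π · 7 = 14π cm/s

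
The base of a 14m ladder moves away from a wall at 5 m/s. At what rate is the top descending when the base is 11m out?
11√3/3 ≈ 6.351 m/s

x² + y² = 14²
2x·dx/dt + 2y·dy/dt = 0
dy/dt = -x/y · dx/dt = -11/(5√3) · 5 = -11√3/3 m/s
The top is descending at 11√3/3 ≈ 6.351 m/s.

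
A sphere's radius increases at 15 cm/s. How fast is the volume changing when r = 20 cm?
24000π cm³/s

V = (4/3)πr³
dV/dt = dV/dr · dr/dt = 4πr² · 15
At r = 20: dV/dt = 24000π cm³/s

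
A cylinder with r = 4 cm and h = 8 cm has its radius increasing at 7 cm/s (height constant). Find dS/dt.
224π cm²/s

S = 2πrh + 2πr² (lateral + bases)
dS/dt = (2πh + 4πr)·dr/dt = (2π·8 + 4π·4)·7
= 224π cm²/s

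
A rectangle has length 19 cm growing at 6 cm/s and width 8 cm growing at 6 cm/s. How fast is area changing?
162 cm²/s

A = lw
dA/dt = w·dl/dt + l·dw/dt = 8·6 + 19·6 = 162 cm²/s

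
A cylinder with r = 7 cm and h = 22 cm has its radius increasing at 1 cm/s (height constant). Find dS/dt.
72π cm²/s

S = 2πrh + 2πr² (lateral + bases)
dS/dt = (2πh + 4πr)·dr/dt = (2π·22 + 4π·7)·1
= 72π cm²/s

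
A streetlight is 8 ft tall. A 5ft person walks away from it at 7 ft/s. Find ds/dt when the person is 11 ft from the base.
35/3 ft/s

By similar triangles: 8/(x+s) = 5/s
Solving: s = 5x/3
ds/dt = 5/3 · dx/dt = 5/3 · 7 = 35/3 ft/s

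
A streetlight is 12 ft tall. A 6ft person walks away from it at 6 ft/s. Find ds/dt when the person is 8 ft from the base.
6 ft/s

By similar triangles: 12/(x+s) = 6/s
Solving: s = 6x/6
ds/dt = 6/6 · dx/dt = 1 · 6 = 6 ft/s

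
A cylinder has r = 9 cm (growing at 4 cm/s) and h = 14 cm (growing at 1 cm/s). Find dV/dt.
1089π cm³/s

V = πr²h
dV/dt = 2πrh·dr/dt + πr²·dh/dt
= 2π(9)(14)(4) + π(9)²(1)
= 1089π cm³/s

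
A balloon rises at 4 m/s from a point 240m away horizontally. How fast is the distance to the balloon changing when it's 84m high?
28√449/449 ≈ 1.321 m/s

z² = 240² + y²
z = √(240² + 84²) = 12√449
dz/dt = y/z · dy/dt = 84/(12√449) · 4 = 28√449/449 ≈ 1.321 m/s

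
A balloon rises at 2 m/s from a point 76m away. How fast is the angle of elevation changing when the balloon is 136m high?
0.006262 rad/s

tan(θ) = y/76
sec²(θ) · dθ/dt = (1/76) · dy/dt
dθ/dt = cos²(θ)/76 · 2 = 76/(76² + 136²) · 2
dθ/dt = 0.006262 rad/s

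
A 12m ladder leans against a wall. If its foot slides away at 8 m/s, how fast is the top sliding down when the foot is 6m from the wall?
8√3/3 ≈ 4.619 m/s

x² + y² = 12²
2x·dx/dt + 2y·dy/dt = 0
dy/dt = -x/y · dx/dt = -6/(6√3) · 8 = -8√3/3 m/s
The top is descending at 8√3/3 ≈ 4.619 m/s.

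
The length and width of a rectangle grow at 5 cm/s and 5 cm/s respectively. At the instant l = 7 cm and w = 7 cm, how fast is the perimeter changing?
20 cm/s

P = 2(l + w)
dP/dt = 2(dl/dt + dw/dt) = 2(5 + 5) = 20 cm/s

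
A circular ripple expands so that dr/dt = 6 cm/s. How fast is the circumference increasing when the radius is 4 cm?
12π cm/s

C = 2πr
dC/dt = 2π · dr/dt = 2π · 6 = 12π cm/s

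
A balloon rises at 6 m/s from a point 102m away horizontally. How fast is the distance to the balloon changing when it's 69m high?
138√1685/1685 ≈ 3.362 m/s

z² = 102² + y²
z = √(102² + 69²) = 3√1685
dz/dt = y/z · dy/dt = 69/(3√1685) · 6 = 138√1685/1685 ≈ 3.362 m/s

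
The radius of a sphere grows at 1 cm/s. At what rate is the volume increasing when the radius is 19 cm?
1444π cm³/s

V = (4/3)πr³
dV/dt = dV/dr · dr/dt = 4πr² · 1
At r = 19: dV/dt = 1444π cm³/s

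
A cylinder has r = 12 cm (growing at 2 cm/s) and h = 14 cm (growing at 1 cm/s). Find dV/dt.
816π cm³/s

V = πr²h
dV/dt = 2πrh·dr/dt + πr²·dh/dt
= 2π(12)(14)(2) + π(12)²(1)
= 816π cm³/s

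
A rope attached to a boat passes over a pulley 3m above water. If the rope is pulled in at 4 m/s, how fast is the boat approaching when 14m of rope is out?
56√187/187 ≈ 4.095 m/s

rope² = x² + 3²
x = √(14² - 3²) = √187
dx/dt = (rope/x) · d(rope)/dt = (14/√187) · (-4) = -56√187/187 m/s
The boat approaches at 56√187/187 ≈ 4.095 m/s.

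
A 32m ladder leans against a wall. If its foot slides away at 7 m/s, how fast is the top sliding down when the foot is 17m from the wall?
17√15/15 ≈ 4.389 m/s

x² + y² = 32²
2x·dx/dt + 2y·dy/dt = 0
dy/dt = -x/y · dx/dt = -17/(7√15) · 7 = -17√15/15 m/s
The top is descending at 17√15/15 ≈ 4.389 m/s.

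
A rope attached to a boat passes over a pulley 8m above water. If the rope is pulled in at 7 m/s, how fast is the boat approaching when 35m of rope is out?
245√129/387 ≈ 7.19 m/s

rope² = x² + 8²
x = √(35² - 8²) = 3√129
dx/dt = (rope/x) · d(rope)/dt = (35/(3√129)) · (-7) = -245√129/387 m/s
The boat approaches at 245√129/387 ≈ 7.19 m/s.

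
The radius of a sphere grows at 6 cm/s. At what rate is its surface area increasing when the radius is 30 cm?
1440π cm²/s

S = 4πr²
dS/dt = dS/dr · dr/dt = 8πr · 6
At r = 30: dS/dt = 1440π cm²/s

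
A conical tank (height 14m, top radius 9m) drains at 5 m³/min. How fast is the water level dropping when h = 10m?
49/(405π) ≈ 0.03851 m/min

r/h = 9/14, so r = (9/14)h
V = (1/3)πr²h = (1/3)π((9/14)h)²h = (27/196)πh³
dV/dh = (81/196)πh²
dh/dt = (dV/dt)/(dV/dh) = -5/((81/196)π·10²) = -49/(405π) m/min
The level is dropping at 49/(405π) ≈ 0.03851 m/min.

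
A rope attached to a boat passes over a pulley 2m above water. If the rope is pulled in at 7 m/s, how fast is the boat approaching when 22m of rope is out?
77√30/60 ≈ 7.029 m/s

rope² = x² + 2²
x = √(22² - 2²) = 4√30
dx/dt = (rope/x) · d(rope)/dt = (22/(4√30)) · (-7) = -77√30/60 m/s
The boat approaches at 77√30/60 ≈ 7.029 m/s.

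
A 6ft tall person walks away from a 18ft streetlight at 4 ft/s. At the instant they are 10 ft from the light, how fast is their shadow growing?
2 ft/s

By similar triangles: 18/(x+s) = 6/s
Solving: s = 6x/12
ds/dt = 6/12 · dx/dt = 1/2 · 4 = 2 ft/s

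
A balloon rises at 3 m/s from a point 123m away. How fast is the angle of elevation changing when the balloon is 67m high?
0.018809 rad/s

tan(θ) = y/123
sec²(θ) · dθ/dt = (1/123) · dy/dt
dθ/dt = cos²(θ)/123 · 3 = 123/(123² + 67²) · 3
dθ/dt = 0.018809 rad/s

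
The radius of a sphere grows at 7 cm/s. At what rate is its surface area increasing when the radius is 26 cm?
1456π cm²/s

S = 4πr²
dS/dt = dS/dr · dr/dt = 8πr · 7
At r = 26: dS/dt = 1456π cm²/s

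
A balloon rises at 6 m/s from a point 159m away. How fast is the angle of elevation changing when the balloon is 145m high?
0.020602 rad/s

tan(θ) = y/159
sec²(θ) · dθ/dt = (1/159) · dy/dt
dθ/dt = cos²(θ)/159 · 6 = 159/(159² + 145²) · 6
dθ/dt = 0.020602 rad/s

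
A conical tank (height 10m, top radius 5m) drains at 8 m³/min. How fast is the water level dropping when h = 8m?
1/(2π) ≈ 0.1592 m/min

r/h = 5/10, so r = (1/2)h
V = (1/3)πr²h = (1/3)π((1/2)h)²h = (1/12)πh³
dV/dh = (1/4)πh²
dh/dt = (dV/dt)/(dV/dh) = -8/((1/4)π·8²) = -1/(2π) m/min
The level is dropping at 1/(2π) ≈ 0.1592 m/min.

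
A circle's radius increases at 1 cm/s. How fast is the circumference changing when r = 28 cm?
2π cm/s

C = 2πr
dC/dt = 2π · dr/dt = 2π · 1 = 2π cm/s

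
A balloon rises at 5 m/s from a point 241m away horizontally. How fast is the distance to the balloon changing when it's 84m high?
420√65137/65137 ≈ 1.646 m/s

z² = 241² + y²
z = √(241² + 84²) = √65137
dz/dt = y/z · dy/dt = 84/√65137 · 5 = 420√65137/65137 ≈ 1.646 m/s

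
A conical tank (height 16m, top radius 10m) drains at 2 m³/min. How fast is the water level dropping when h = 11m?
128/(3025π) ≈ 0.01347 m/min

r/h = 10/16, so r = (5/8)h
V = (1/3)πr²h = (1/3)π((5/8)h)²h = (25/192)πh³
dV/dh = (25/64)πh²
dh/dt = (dV/dt)/(dV/dh) = -2/((25/64)π·11²) = -128/(3025π) m/min
The level is dropping at 128/(3025π) ≈ 0.01347 m/min.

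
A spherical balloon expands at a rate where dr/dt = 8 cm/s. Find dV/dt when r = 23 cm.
16928π cm³/s

V = (4/3)πr³
dV/dt = dV/dr · dr/dt = 4πr² · 8
At r = 23: dV/dt = 16928π cm³/s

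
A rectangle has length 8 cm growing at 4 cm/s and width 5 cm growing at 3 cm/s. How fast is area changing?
44 cm²/s

A = lw
dA/dt = w·dl/dt + l·dw/dt = 5·4 + 8·3 = 44 cm²/s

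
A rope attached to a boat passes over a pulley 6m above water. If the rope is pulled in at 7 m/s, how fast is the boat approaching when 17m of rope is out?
119√253/253 ≈ 7.481 m/s

rope² = x² + 6²
x = √(17² - 6²) = √253
dx/dt = (rope/x) · d(rope)/dt = (17/√253) · (-7) = -119√253/253 m/s
The boat approaches at 119√253/253 ≈ 7.481 m/s.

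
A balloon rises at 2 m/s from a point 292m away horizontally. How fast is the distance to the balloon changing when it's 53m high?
106√88073/88073 ≈ 0.3572 m/s

z² = 292² + y²
z = √(292² + 53²) = √88073
dz/dt = y/z · dy/dt = 53/√88073 · 2 = 106√88073/88073 ≈ 0.3572 m/s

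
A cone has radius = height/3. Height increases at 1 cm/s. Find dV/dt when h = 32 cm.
1024π/9 cm³/s

V = (1/3)π(h/3)²h = πh³/27
dV/dt = πh²/9 · 1
At h = 32: dV/dt = 1024π/9 cm³/s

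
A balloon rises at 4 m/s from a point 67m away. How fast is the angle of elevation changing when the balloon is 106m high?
0.017043 rad/s

tan(θ) = y/67
sec²(θ) · dθ/dt = (1/67) · dy/dt
dθ/dt = cos²(θ)/67 · 4 = 67/(67² + 106²) · 4
dθ/dt = 0.017043 rad/s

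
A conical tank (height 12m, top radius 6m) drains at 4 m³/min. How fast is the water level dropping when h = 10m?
4/(25π) ≈ 0.05093 m/min

r/h = 6/12, so r = (1/2)h
V = (1/3)πr²h = (1/3)π((1/2)h)²h = (1/12)πh³
dV/dh = (1/4)πh²
dh/dt = (dV/dt)/(dV/dh) = -4/((1/4)π·10²) = -4/(25π) m/min
The level is dropping at 4/(25π) ≈ 0.05093 m/min.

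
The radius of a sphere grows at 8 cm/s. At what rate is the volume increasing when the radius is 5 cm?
800π cm³/s

V = (4/3)πr³
dV/dt = dV/dr · dr/dt = 4πr² · 8
At r = 5: dV/dt = 800π cm³/s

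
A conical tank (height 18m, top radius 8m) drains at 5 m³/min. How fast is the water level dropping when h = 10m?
81/(320π) ≈ 0.08057 m/min

r/h = 8/18, so r = (4/9)h
V = (1/3)πr²h = (1/3)π((4/9)h)²h = (16/243)πh³
dV/dh = (16/81)πh²
dh/dt = (dV/dt)/(dV/dh) = -5/((16/81)π·10²) = -81/(320π) m/min
The level is dropping at 81/(320π) ≈ 0.08057 m/min.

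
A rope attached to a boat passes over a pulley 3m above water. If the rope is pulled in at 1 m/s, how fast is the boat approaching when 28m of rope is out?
28√31/155 ≈ 1.006 m/s

rope² = x² + 3²
x = √(28² - 3²) = 5√31
dx/dt = (rope/x) · d(rope)/dt = (28/(5√31)) · (-1) = -28√31/155 m/s
The boat approaches at 28√31/155 ≈ 1.006 m/s.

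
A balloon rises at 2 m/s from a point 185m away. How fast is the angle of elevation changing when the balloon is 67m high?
0.009557 rad/s

tan(θ) = y/185
sec²(θ) · dθ/dt = (1/185) · dy/dt
dθ/dt = cos²(θ)/185 · 2 = 185/(185² + 67²) · 2
dθ/dt = 0.009557 rad/s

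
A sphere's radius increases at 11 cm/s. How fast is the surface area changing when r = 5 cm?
440π cm²/s

S = 4πr²
dS/dt = dS/dr · dr/dt = 8πr · 11
At r = 5: dS/dt = 440π cm²/s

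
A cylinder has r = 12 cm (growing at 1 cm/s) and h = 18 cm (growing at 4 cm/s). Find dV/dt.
1008π cm³/s

V = πr²h
dV/dt = 2πrh·dr/dt + πr²·dh/dt
= 2π(12)(18)(1) + π(12)²(4)
= 1008π cm³/s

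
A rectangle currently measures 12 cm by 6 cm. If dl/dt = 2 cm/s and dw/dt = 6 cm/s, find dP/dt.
16 cm/s

P = 2(l + w)
dP/dt = 2(dl/dt + dw/dt) = 2(2 + 6) = 16 cm/s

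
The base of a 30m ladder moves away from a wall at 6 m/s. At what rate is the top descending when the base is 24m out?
8 m/s

x² + y² = 30²
2x·dx/dt + 2y·dy/dt = 0
dy/dt = -x/y · dx/dt = -24/18 · 6 = -8 m/s
The top is descending at 8 m/s.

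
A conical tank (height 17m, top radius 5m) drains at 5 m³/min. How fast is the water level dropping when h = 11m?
289/(605π) ≈ 0.1521 m/min

r/h = 5/17, so r = (5/17)h
V = (1/3)πr²h = (1/3)π((5/17)h)²h = (25/867)πh³
dV/dh = (25/289)πh²
dh/dt = (dV/dt)/(dV/dh) = -5/((25/289)π·11²) = -289/(605π) m/min
The level is dropping at 289/(605π) ≈ 0.1521 m/min.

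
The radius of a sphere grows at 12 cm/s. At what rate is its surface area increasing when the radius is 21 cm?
2016π cm²/s

S = 4πr²
dS/dt = dS/dr · dr/dt = 8πr · 12
At r = 21: dS/dt = 2016π cm²/s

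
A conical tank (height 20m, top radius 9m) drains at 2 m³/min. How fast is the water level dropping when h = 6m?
200/(729π) ≈ 0.08733 m/min

r/h = 9/20, so r = (9/20)h
V = (1/3)πr²h = (1/3)π((9/20)h)²h = (27/400)πh³
dV/dh = (81/400)πh²
dh/dt = (dV/dt)/(dV/dh) = -2/((81/400)π·6²) = -200/(729π) m/min
The level is dropping at 200/(729π) ≈ 0.08733 m/min.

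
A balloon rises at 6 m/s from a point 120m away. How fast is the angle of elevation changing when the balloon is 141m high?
0.021003 rad/s

tan(θ) = y/120
sec²(θ) · dθ/dt = (1/120) · dy/dt
dθ/dt = cos²(θ)/120 · 6 = 120/(120² + 141²) · 6
dθ/dt = 0.021003 rad/s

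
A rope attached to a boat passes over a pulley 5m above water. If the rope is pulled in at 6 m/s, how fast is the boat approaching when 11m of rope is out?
11√6/4 ≈ 6.736 m/s

rope² = x² + 5²
x = √(11² - 5²) = 4√6
dx/dt = (rope/x) · d(rope)/dt = (11/(4√6)) · (-6) = -11√6/4 m/s
The boat approaches at 11√6/4 ≈ 6.736 m/s.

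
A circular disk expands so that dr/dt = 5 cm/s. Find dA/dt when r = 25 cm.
250π cm²/s

A = πr²
dA/dt = 2πr · dr/dt = 2π(25)(5) = 250π cm²/s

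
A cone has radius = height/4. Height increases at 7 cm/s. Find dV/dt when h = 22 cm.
847π/4 cm³/s

V = (1/3)π(h/4)²h = πh³/48
dV/dt = πh²/16 · 7
At h = 22: dV/dt = 847π/4 cm³/s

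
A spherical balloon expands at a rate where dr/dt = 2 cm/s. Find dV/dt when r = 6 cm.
288π cm³/s

V = (4/3)πr³
dV/dt = dV/dr · dr/dt = 4πr² · 2
At r = 6: dV/dt = 288π cm³/s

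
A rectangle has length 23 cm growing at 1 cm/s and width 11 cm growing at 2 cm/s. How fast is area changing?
57 cm²/s

A = lw
dA/dt = w·dl/dt + l·dw/dt = 11·1 + 23·2 = 57 cm²/s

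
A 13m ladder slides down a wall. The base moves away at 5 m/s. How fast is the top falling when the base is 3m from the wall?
3√10/8 ≈ 1.186 m/s

x² + y² = 13²
2x·dx/dt + 2y·dy/dt = 0
dy/dt = -x/y · dx/dt = -3/(4√10) · 5 = -3√10/8 m/s
The top is descending at 3√10/8 ≈ 1.186 m/s.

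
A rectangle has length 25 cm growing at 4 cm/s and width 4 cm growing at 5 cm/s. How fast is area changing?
141 cm²/s

A = lw
dA/dt = w·dl/dt + l·dw/dt = 4·4 + 25·5 = 141 cm²/s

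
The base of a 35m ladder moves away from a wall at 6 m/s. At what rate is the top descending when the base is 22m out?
44√741/247 ≈ 4.849 m/s

x² + y² = 35²
2x·dx/dt + 2y·dy/dt = 0
dy/dt = -x/y · dx/dt = -22/√741 · 6 = -44√741/247 m/s
The top is descending at 44√741/247 ≈ 4.849 m/s.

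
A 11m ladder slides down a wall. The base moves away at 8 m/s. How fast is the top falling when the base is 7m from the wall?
14√2/3 ≈ 6.6 m/s

x² + y² = 11²
2x·dx/dt + 2y·dy/dt = 0
dy/dt = -x/y · dx/dt = -7/(6√2) · 8 = -14√2/3 m/s
The top is descending at 14√2/3 ≈ 6.6 m/s.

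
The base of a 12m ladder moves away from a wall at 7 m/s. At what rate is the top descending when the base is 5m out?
5√119/17 ≈ 3.208 m/s

x² + y² = 12²
2x·dx/dt + 2y·dy/dt = 0
dy/dt = -x/y · dx/dt = -5/√119 · 7 = -5√119/17 m/s
The top is descending at 5√119/17 ≈ 3.208 m/s.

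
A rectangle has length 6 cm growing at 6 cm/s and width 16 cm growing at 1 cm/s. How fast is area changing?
102 cm²/s

A = lw
dA/dt = w·dl/dt + l·dw/dt = 16·6 + 6·1 = 102 cm²/s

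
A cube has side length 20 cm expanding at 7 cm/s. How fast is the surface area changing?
1680 cm²/s

A = 6s²
dA/dt = 12s · ds/dt = 12·20·7 = 1680 cm²/s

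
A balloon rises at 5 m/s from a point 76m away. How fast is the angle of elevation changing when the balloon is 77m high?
0.032465 rad/s

tan(θ) = y/76
sec²(θ) · dθ/dt = (1/76) · dy/dt
dθ/dt = cos²(θ)/76 · 5 = 76/(76² + 77²) · 5
dθ/dt = 0.032465 rad/s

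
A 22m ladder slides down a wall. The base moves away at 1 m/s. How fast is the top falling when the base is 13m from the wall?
13√35/105 ≈ 0.7325 m/s

x² + y² = 22²
2x·dx/dt + 2y·dy/dt = 0
dy/dt = -x/y · dx/dt = -13/(3√35) · 1 = -13√35/105 m/s
The top is descending at 13√35/105 ≈ 0.7325 m/s.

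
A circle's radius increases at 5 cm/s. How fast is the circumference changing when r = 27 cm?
10π cm/s

C = 2πr
dC/dt = 2π · dr/dt = 2π · 5 = 10π cm/s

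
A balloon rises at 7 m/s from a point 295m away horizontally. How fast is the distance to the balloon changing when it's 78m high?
546√93109/93109 ≈ 1.789 m/s

z² = 295² + y²
z = √(295² + 78²) = √93109
dz/dt = y/z · dy/dt = 78/√93109 · 7 = 546√93109/93109 ≈ 1.789 m/s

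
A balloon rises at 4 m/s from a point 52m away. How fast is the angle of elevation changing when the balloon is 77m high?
0.024094 rad/s

tan(θ) = y/52
sec²(θ) · dθ/dt = (1/52) · dy/dt
dθ/dt = cos²(θ)/52 · 4 = 52/(52² + 77²) · 4
dθ/dt = 0.024094 rad/s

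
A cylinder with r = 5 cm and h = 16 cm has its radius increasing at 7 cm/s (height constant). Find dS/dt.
364π cm²/s

S = 2πrh + 2πr² (lateral + bases)
dS/dt = (2πh + 4πr)·dr/dt = (2π·16 + 4π·5)·7
= 364π cm²/s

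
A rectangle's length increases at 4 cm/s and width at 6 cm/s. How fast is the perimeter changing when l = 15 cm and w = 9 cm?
20 cm/s

P = 2(l + w)
dP/dt = 2(dl/dt + dw/dt) = 2(4 + 6) = 20 cm/s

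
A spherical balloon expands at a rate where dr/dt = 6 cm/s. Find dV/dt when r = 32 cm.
24576π cm³/s

V = (4/3)πr³
dV/dt = dV/dr · dr/dt = 4πr² · 6
At r = 32: dV/dt = 24576π cm³/s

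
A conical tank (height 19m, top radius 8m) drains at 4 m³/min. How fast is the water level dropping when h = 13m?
361/(2704π) ≈ 0.0425 m/min

r/h = 8/19, so r = (8/19)h
V = (1/3)πr²h = (1/3)π((8/19)h)²h = (64/1083)πh³
dV/dh = (64/361)πh²
dh/dt = (dV/dt)/(dV/dh) = -4/((64/361)π·13²) = -361/(2704π) m/min
The level is dropping at 361/(2704π) ≈ 0.0425 m/min.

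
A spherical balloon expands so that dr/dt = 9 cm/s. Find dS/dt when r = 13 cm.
936π cm²/s

S = 4πr²
dS/dt = dS/dr · dr/dt = 8πr · 9
At r = 13: dS/dt = 936π cm²/s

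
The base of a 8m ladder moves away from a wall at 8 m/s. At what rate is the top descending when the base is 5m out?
40√39/39 ≈ 6.405 m/s

x² + y² = 8²
2x·dx/dt + 2y·dy/dt = 0
dy/dt = -x/y · dx/dt = -5/√39 · 8 = -40√39/39 m/s
The top is descending at 40√39/39 ≈ 6.405 m/s.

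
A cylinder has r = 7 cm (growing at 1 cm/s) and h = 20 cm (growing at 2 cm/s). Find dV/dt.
378π cm³/s

V = πr²h
dV/dt = 2πrh·dr/dt + πr²·dh/dt
= 2π(7)(20)(1) + π(7)²(2)
= 378π cm³/s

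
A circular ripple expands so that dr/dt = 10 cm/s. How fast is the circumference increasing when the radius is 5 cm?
20π cm/s

C = 2πr
dC/dt = 2π · dr/dt = 2π · 10 = 20π cm/s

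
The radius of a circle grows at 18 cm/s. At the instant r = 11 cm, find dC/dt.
36π cm/s

C = 2πr
dC/dt = 2π · dr/dt = 2π · 18 = 36π cm/s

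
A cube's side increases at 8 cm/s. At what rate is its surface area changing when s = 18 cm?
1728 cm²/s

A = 6s²
dA/dt = 12s · ds/dt = 12·18·8 = 1728 cm²/s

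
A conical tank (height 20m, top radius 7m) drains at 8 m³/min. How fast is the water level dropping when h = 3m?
3200/(441π) ≈ 2.31 m/min

r/h = 7/20, so r = (7/20)h
V = (1/3)πr²h = (1/3)π((7/20)h)²h = (49/1200)πh³
dV/dh = (49/400)πh²
dh/dt = (dV/dt)/(dV/dh) = -8/((49/400)π·3²) = -3200/(441π) m/min
The level is dropping at 3200/(441π) ≈ 2.31 m/min.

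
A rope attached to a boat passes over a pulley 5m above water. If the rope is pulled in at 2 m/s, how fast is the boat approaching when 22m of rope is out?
44√51/153 ≈ 2.054 m/s

rope² = x² + 5²
x = √(22² - 5²) = 3√51
dx/dt = (rope/x) · d(rope)/dt = (22/(3√51)) · (-2) = -44√51/153 m/s
The boat approaches at 44√51/153 ≈ 2.054 m/s.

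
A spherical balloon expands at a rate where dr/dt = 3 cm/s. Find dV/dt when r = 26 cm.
8112π cm³/s

V = (4/3)πr³
dV/dt = dV/dr · dr/dt = 4πr² · 3
At r = 26: dV/dt = 8112π cm³/s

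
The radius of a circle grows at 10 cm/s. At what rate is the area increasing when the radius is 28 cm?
560π cm²/s

A = πr²
dA/dt = 2πr · dr/dt = 2π(28)(10) = 560π cm²/s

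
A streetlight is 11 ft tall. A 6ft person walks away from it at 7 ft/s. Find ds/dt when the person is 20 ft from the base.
42/5 ft/s

By similar triangles: 11/(x+s) = 6/s
Solving: s = 6x/5
ds/dt = 6/5 · dx/dt = 6/5 · 7 = 42/5 ft/s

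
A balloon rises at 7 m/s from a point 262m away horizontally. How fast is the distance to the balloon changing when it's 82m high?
287√18842/18842 ≈ 2.091 m/s

z² = 262² + y²
z = √(262² + 82²) = 2√18842
dz/dt = y/z · dy/dt = 82/(2√18842) · 7 = 287√18842/18842 ≈ 2.091 m/s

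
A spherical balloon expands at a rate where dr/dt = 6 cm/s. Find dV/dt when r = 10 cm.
2400π cm³/s

V = (4/3)πr³
dV/dt = dV/dr · dr/dt = 4πr² · 6
At r = 10: dV/dt = 2400π cm³/s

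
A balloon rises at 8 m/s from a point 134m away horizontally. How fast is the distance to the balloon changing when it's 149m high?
1192√40157/40157 ≈ 5.948 m/s

z² = 134² + y²
z = √(134² + 149²) = √40157
dz/dt = y/z · dy/dt = 149/√40157 · 8 = 1192√40157/40157 ≈ 5.948 m/s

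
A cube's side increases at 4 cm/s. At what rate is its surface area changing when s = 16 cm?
768 cm²/s

A = 6s²
dA/dt = 12s · ds/dt = 12·16·4 = 768 cm²/s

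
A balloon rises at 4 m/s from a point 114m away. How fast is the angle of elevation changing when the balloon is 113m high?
0.017698 rad/s

tan(θ) = y/114
sec²(θ) · dθ/dt = (1/114) · dy/dt
dθ/dt = cos²(θ)/114 · 4 = 114/(114² + 113²) · 4
dθ/dt = 0.017698 rad/s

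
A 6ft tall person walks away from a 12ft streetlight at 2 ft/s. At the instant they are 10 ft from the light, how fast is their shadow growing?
2 ft/s

By similar triangles: 12/(x+s) = 6/s
Solving: s = 6x/6
ds/dt = 6/6 · dx/dt = 1 · 2 = 2 ft/s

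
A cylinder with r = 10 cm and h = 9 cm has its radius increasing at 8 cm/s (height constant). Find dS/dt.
464π cm²/s

S = 2πrh + 2πr² (lateral + bases)
dS/dt = (2πh + 4πr)·dr/dt = (2π·9 + 4π·10)·8
= 464π cm²/s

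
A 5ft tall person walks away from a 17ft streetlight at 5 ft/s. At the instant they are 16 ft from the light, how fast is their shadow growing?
25/12 ft/s

By similar triangles: 17/(x+s) = 5/s
Solving: s = 5x/12
ds/dt = 5/12 · dx/dt = 5/12 · 5 = 25/12 ft/s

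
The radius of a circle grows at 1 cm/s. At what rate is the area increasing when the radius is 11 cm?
22π cm²/s

A = πr²
dA/dt = 2πr · dr/dt = 2π(11)(1) = 22π cm²/s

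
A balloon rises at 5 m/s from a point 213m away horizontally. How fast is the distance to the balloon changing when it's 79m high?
79√51610/10322 ≈ 1.739 m/s

z² = 213² + y²
z = √(213² + 79²) = √51610
dz/dt = y/z · dy/dt = 79/√51610 · 5 = 79√51610/10322 ≈ 1.739 m/s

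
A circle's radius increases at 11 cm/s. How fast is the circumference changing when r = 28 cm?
22π cm/s

C = 2πr
dC/dt = 2π · dr/dt = 2π · 11 = 22π cm/s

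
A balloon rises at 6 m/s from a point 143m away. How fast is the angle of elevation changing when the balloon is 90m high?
0.030054 rad/s

tan(θ) = y/143
sec²(θ) · dθ/dt = (1/143) · dy/dt
dθ/dt = cos²(θ)/143 · 6 = 143/(143² + 90²) · 6
dθ/dt = 0.030054 rad/s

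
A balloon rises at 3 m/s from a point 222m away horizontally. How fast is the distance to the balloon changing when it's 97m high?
291√58693/58693 ≈ 1.201 m/s

z² = 222² + y²
z = √(222² + 97²) = √58693
dz/dt = y/z · dy/dt = 97/√58693 · 3 = 291√58693/58693 ≈ 1.201 m/s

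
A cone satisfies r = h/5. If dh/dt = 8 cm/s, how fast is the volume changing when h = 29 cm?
6728π/25 cm³/s

V = (1/3)π(h/5)²h = πh³/75
dV/dt = πh²/25 · 8
At h = 29: dV/dt = 6728π/25 cm³/s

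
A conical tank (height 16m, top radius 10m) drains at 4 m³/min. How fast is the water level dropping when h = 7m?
256/(1225π) ≈ 0.06652 m/min

r/h = 10/16, so r = (5/8)h
V = (1/3)πr²h = (1/3)π((5/8)h)²h = (25/192)πh³
dV/dh = (25/64)πh²
dh/dt = (dV/dt)/(dV/dh) = -4/((25/64)π·7²) = -256/(1225π) m/min
The level is dropping at 256/(1225π) ≈ 0.06652 m/min.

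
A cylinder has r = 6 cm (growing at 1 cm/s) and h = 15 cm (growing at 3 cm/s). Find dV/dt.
288π cm³/s

V = πr²h
dV/dt = 2πrh·dr/dt + πr²·dh/dt
= 2π(6)(15)(1) + π(6)²(3)
= 288π cm³/s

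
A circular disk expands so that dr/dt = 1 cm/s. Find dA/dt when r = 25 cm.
50π cm²/s

A = πr²
dA/dt = 2πr · dr/dt = 2π(25)(1) = 50π cm²/s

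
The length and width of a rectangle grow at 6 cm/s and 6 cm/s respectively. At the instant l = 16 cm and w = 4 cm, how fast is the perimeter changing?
24 cm/s

P = 2(l + w)
dP/dt = 2(dl/dt + dw/dt) = 2(6 + 6) = 24 cm/s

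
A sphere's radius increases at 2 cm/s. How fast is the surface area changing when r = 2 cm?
32π cm²/s

S = 4πr²
dS/dt = dS/dr · dr/dt = 8πr · 2
At r = 2: dS/dt = 32π cm²/s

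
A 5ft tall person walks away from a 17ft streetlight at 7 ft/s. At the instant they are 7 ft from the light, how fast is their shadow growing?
35/12 ft/s

By similar triangles: 17/(x+s) = 5/s
Solving: s = 5x/12
ds/dt = 5/12 · dx/dt = 5/12 · 7 = 35/12 ft/s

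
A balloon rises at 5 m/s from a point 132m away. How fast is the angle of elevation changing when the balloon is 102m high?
0.023717 rad/s

tan(θ) = y/132
sec²(θ) · dθ/dt = (1/132) · dy/dt
dθ/dt = cos²(θ)/132 · 5 = 132/(132² + 102²) · 5
dθ/dt = 0.023717 rad/s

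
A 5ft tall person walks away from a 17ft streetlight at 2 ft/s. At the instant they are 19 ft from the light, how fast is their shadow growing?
5/6 ft/s

By similar triangles: 17/(x+s) = 5/s
Solving: s = 5x/12
ds/dt = 5/12 · dx/dt = 5/12 · 2 = 5/6 ft/s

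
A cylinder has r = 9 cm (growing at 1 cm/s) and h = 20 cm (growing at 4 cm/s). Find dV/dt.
684π cm³/s

V = πr²h
dV/dt = 2πrh·dr/dt + πr²·dh/dt
= 2π(9)(20)(1) + π(9)²(4)
= 684π cm³/s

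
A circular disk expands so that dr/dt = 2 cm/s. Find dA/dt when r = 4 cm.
16π cm²/s

A = πr²
dA/dt = 2πr · dr/dt = 2π(4)(2) = 16π cm²/s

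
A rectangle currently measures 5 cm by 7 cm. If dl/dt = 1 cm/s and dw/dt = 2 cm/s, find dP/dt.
6 cm/s

P = 2(l + w)
dP/dt = 2(dl/dt + dw/dt) = 2(1 + 2) = 6 cm/s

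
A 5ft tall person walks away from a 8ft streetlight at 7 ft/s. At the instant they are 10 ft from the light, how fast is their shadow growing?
35/3 ft/s

By similar triangles: 8/(x+s) = 5/s
Solving: s = 5x/3
ds/dt = 5/3 · dx/dt = 5/3 · 7 = 35/3 ft/s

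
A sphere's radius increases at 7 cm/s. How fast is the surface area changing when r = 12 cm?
672π cm²/s

S = 4πr²
dS/dt = dS/dr · dr/dt = 8πr · 7
At r = 12: dS/dt = 672π cm²/s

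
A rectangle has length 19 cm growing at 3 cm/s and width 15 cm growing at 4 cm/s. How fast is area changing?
121 cm²/s

A = lw
dA/dt = w·dl/dt + l·dw/dt = 15·3 + 19·4 = 121 cm²/s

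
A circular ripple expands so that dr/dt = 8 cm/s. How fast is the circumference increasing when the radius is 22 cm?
16π cm/s

C = 2πr
dC/dt = 2π · dr/dt = 2π · 8 = 16π cm/s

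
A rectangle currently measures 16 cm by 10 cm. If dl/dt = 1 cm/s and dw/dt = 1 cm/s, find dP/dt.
4 cm/s

P = 2(l + w)
dP/dt = 2(dl/dt + dw/dt) = 2(1 + 1) = 4 cm/s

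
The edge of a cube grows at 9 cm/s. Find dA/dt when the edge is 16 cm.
1728 cm²/s

A = 6s²
dA/dt = 12s · ds/dt = 12·16·9 = 1728 cm²/s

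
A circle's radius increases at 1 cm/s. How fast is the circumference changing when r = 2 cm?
2π cm/s

C = 2πr
dC/dt = 2π · dr/dt = 2π · 1 = 2π cm/s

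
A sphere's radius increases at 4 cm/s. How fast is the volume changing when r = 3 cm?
144π cm³/s

V = (4/3)πr³
dV/dt = dV/dr · dr/dt = 4πr² · 4
At r = 3: dV/dt = 144π cm³/s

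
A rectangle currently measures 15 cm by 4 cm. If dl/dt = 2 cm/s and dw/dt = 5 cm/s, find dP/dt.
14 cm/s

P = 2(l + w)
dP/dt = 2(dl/dt + dw/dt) = 2(2 + 5) = 14 cm/s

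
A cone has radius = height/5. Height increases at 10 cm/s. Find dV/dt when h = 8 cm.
128π/5 cm³/s

V = (1/3)π(h/5)²h = πh³/75
dV/dt = πh²/25 · 10
At h = 8: dV/dt = 128π/5 cm³/s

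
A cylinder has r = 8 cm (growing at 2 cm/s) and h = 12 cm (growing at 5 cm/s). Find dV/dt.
704π cm³/s

V = πr²h
dV/dt = 2πrh·dr/dt + πr²·dh/dt
= 2π(8)(12)(2) + π(8)²(5)
= 704π cm³/s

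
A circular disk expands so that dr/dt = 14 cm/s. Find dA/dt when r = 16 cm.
448π cm²/s

A = πr²
dA/dt = 2πr · dr/dt = 2π(16)(14) = 448π cm²/s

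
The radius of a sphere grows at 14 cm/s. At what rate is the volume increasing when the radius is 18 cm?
18144π cm³/s

V = (4/3)πr³
dV/dt = dV/dr · dr/dt = 4πr² · 14
At r = 18: dV/dt = 18144π cm³/s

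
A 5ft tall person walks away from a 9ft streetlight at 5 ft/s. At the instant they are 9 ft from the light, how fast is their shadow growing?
25/4 ft/s

By similar triangles: 9/(x+s) = 5/s
Solving: s = 5x/4
ds/dt = 5/4 · dx/dt = 5/4 · 5 = 25/4 ft/s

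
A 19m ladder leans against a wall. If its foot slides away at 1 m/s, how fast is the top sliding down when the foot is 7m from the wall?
7√78/156 ≈ 0.3963 m/s

x² + y² = 19²
2x·dx/dt + 2y·dy/dt = 0
dy/dt = -x/y · dx/dt = -7/(2√78) · 1 = -7√78/156 m/s
The top is descending at 7√78/156 ≈ 0.3963 m/s.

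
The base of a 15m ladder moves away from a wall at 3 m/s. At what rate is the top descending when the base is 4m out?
12√209/209 ≈ 0.8301 m/s

x² + y² = 15²
2x·dx/dt + 2y·dy/dt = 0
dy/dt = -x/y · dx/dt = -4/√209 · 3 = -12√209/209 m/s
The top is descending at 12√209/209 ≈ 0.8301 m/s.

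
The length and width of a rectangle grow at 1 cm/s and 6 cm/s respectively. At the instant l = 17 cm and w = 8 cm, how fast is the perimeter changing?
14 cm/s

P = 2(l + w)
dP/dt = 2(dl/dt + dw/dt) = 2(1 + 6) = 14 cm/s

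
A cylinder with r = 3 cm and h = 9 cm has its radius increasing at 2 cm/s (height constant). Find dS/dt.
60π cm²/s

S = 2πrh + 2πr² (lateral + bases)
dS/dt = (2πh + 4πr)·dr/dt = (2π·9 + 4π·3)·2
= 60π cm²/s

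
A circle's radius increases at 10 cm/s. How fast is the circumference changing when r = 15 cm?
20π cm/s

C = 2πr
dC/dt = 2π · dr/dt = 2π · 10 = 20π cm/s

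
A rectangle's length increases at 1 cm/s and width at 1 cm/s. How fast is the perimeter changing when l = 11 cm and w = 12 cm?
4 cm/s

P = 2(l + w)
dP/dt = 2(dl/dt + dw/dt) = 2(1 + 1) = 4 cm/s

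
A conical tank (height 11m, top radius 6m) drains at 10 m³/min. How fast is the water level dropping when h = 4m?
605/(288π) ≈ 0.6687 m/min

r/h = 6/11, so r = (6/11)h
V = (1/3)πr²h = (1/3)π((6/11)h)²h = (12/121)πh³
dV/dh = (36/121)πh²
dh/dt = (dV/dt)/(dV/dh) = -10/((36/121)π·4²) = -605/(288π) m/min
The level is dropping at 605/(288π) ≈ 0.6687 m/min.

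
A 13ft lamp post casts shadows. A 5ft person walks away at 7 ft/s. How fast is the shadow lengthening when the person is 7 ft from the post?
35/8 ft/s

By similar triangles: 13/(x+s) = 5/s
Solving: s = 5x/8
ds/dt = 5/8 · dx/dt = 5/8 · 7 = 35/8 ft/s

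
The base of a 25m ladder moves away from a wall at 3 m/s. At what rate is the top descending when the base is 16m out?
16√41/41 ≈ 2.499 m/s

x² + y² = 25²
2x·dx/dt + 2y·dy/dt = 0
dy/dt = -x/y · dx/dt = -16/(3√41) · 3 = -16√41/41 m/s
The top is descending at 16√41/41 ≈ 2.499 m/s.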